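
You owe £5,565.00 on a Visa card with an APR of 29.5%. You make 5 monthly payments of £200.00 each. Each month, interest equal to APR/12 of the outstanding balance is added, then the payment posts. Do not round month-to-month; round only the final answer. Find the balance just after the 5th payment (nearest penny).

Monthly rate r = 29.5%/12 = 2.45833% = 0.0245833.
Each month: B ← B·(1+r) − £200.00.
Month 1: interest £136.81; balance after payment £5,501.81.
Month 2: interest £135.25; balance after payment £5,437.06.
Month 3: interest £133.66; balance after payment £5,370.72.
Month 4: interest £132.03; balance after payment £5,302.75.
Month 5: interest £130.36; balance after payment £5,233.11.

£5,233.11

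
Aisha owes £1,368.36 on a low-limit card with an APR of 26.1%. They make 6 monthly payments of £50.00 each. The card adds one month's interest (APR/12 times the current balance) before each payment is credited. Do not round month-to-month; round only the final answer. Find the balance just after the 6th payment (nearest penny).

£1,240.13

Monthly rate r = 26.1%/12 = 2.175% = 0.02175.
Each month: B ← B·(1+r) − £50.00.
Month 1: interest £29.76; balance after payment £1,348.12.
Month 2: interest £29.32; balance after payment £1,327.44.
Month 3: interest £28.87; balance after payment £1,306.32.
Month 4: interest £28.41; balance after payment £1,284.73.
Month 5: interest £27.94; balance after payment £1,262.67.
Month 6: interest £27.46; balance after payment £1,240.13.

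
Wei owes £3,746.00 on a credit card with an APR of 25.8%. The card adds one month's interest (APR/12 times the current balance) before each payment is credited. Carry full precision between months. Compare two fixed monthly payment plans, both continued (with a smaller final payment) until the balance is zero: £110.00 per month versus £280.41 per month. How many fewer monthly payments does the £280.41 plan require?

46 fewer payments

Monthly rate r = 25.8%/12 = 2.15% = 0.0215.
At £110.00/mo: n = ⌈−ln(1 − rB₀/P)/ln(1+r)⌉ = 62 payments (last £102.53); total interest = total paid − £3,746.00 = £3,066.53.
At £280.41/mo: 16 payments (last £257.26); total interest £717.41.
Payments saved = 62 − 16 = 46.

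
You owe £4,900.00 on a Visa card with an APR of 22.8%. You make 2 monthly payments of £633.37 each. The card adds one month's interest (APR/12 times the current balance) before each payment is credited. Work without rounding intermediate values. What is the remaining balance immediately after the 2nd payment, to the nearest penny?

£3,809.19

Monthly rate r = 22.8%/12 = 1.9% = 0.019.
Each month: B ← B·(1+r) − £633.37.
Month 1: interest £93.10; balance after payment £4,359.73.
Month 2: interest £82.83; balance after payment £3,809.19.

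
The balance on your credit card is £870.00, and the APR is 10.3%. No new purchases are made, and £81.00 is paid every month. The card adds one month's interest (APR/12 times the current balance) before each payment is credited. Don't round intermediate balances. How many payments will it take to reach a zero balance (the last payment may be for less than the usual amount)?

Monthly rate r = 10.3%/12 = 0.858333% = 0.00858333.
Recurrence: B ← B·(1+r) − £81.00.
Month 1: interest £7.47; balance after payment £796.47.
Month 2: interest £6.84; balance after payment £722.30.
Closed form: n = −ln(1 − rB₀/P)/ln(1+r) = −ln(0.90781)/ln(1.00858) ≈ 11.317, so the balance reaches zero during payment 12.

12 payments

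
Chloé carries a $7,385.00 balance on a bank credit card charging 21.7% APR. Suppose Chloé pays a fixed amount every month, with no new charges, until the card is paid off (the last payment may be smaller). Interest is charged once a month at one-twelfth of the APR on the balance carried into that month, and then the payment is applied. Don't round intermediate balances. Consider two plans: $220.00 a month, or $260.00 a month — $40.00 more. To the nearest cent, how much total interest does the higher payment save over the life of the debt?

Monthly rate r = 21.7%/12 = 1.80833% = 0.0180833.
At $220.00/mo: n = ⌈−ln(1 − rB₀/P)/ln(1+r)⌉ = 53 payments (last $25.69); total interest = total paid − $7,385.00 = $4,080.69.
At $260.00/mo: 41 payments (last $57.38); total interest $3,072.38.
Interest saved = $4,080.69 − $3,072.38 = $1,008.31.

$1,008.31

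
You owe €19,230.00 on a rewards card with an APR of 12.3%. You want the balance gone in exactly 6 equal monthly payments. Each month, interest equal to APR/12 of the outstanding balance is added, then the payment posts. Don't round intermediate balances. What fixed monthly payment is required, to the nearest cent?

€3,320.96

Monthly rate r = 12.3%/12 = 1.025% = 0.01025.
Level-payment amortization: P = B₀·r / (1 − (1+r)^(−n)) = 19230.00·0.01025 / (1 − 1.01025^(−6)).
Denominator 1 − (1+r)^(−6) = 0.0593526306.
P = 197.108 / 0.0593526306 ≈ 3320.96.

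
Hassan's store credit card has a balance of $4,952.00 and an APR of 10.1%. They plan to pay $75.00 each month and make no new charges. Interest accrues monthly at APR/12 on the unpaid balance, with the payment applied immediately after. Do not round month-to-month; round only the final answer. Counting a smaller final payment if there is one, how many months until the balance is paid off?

97 payments

Monthly rate r = 10.1%/12 = 0.841667% = 0.00841667.
Recurrence: B ← B·(1+r) − $75.00.
Month 1: interest $41.68; balance after payment $4,918.68.
Month 2: interest $41.40; balance after payment $4,885.08.
Closed form: n = −ln(1 − rB₀/P)/ln(1+r) = −ln(0.44428)/ln(1.00842) ≈ 96.798, so the balance reaches zero during payment 97.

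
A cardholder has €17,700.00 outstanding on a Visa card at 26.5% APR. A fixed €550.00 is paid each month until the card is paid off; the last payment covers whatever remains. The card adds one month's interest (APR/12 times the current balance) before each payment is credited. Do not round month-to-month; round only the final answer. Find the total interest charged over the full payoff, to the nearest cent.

Monthly rate r = 26.5%/12 = 2.20833% = 0.0220833.
Payoff takes n = ⌈−ln(1 − rB₀/P)/ln(1+r)⌉ = ⌈56.779⌉ = 57 payments; the last is €429.56.
Total paid = 56·€550.00 + €429.56 = €31,229.56.
Total interest = total paid − principal = €31,229.56 − €17,700.00 = €13,529.56.

€13,529.56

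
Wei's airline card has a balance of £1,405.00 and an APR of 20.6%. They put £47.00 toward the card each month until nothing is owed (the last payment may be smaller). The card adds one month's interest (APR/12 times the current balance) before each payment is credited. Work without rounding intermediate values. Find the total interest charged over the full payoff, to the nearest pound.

£583

Monthly rate r = 20.6%/12 = 1.71667% = 0.0171667.
Payoff takes n = ⌈−ln(1 − rB₀/P)/ln(1+r)⌉ = ⌈42.292⌉ = 43 payments; the last is £13.80.
Total paid = 42·£47.00 + £13.80 = £1,987.80.
Total interest = total paid − principal = £1,987.80 − £1,405.00 = £582.80.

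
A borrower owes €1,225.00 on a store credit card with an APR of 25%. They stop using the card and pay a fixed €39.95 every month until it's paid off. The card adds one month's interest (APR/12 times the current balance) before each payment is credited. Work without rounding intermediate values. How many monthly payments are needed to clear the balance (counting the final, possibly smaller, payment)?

50 payments

Monthly rate r = 25%/12 = 2.08333% = 0.0208333.
Recurrence: B ← B·(1+r) − €39.95.
Month 1: interest €25.52; balance after payment €1,210.57.
Month 2: interest €25.22; balance after payment €1,195.84.
Closed form: n = −ln(1 − rB₀/P)/ln(1+r) = −ln(0.36118)/ln(1.02083) ≈ 49.390, so the balance reaches zero during payment 50.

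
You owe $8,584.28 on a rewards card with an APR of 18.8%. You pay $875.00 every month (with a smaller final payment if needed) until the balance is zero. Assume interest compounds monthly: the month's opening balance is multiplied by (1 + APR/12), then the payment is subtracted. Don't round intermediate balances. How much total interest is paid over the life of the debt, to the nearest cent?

$810.33

Monthly rate r = 18.8%/12 = 1.56667% = 0.0156667.
Payoff takes n = ⌈−ln(1 − rB₀/P)/ln(1+r)⌉ = ⌈10.735⌉ = 11 payments; the last is $644.61.
Total paid = 10·$875.00 + $644.61 = $9,394.61.
Total interest = total paid − principal = $9,394.61 − $8,584.28 = $810.33.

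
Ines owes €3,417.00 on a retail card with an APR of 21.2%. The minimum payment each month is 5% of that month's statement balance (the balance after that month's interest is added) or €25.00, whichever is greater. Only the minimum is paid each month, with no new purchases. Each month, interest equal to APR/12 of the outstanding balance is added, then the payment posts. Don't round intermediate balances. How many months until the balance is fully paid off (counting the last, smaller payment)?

82 months

Monthly rate r = 21.2%/12 = 1.76667% = 0.0176667.
While 5% of the post-interest balance exceeds €25.00, each month B ← (B·(1+r))·(1 − 0.05), i.e. B shrinks by the factor (1+r)·0.95 = 0.96678.
This holds for months 1–58. Entering month 59 the balance is €481.65; 5% of the post-interest balance is now below €25.00, so the flat €25.00 minimum applies from here.
From month 59 a fixed €25.00 at rate r clears €481.65 in 24 more payments. Total: 58 + 24 = 82 months.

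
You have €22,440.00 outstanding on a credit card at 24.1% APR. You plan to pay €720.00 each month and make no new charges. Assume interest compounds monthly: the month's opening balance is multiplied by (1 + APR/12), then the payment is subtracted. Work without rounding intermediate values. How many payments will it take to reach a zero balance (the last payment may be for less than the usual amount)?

50 payments

Monthly rate r = 24.1%/12 = 2.00833% = 0.0200833.
Recurrence: B ← B·(1+r) − €720.00.
Month 1: interest €450.67; balance after payment €22,170.67.
Month 2: interest €445.26; balance after payment €21,895.93.
Closed form: n = −ln(1 − rB₀/P)/ln(1+r) = −ln(0.37407)/ln(1.02008) ≈ 49.452, so the balance reaches zero during payment 50.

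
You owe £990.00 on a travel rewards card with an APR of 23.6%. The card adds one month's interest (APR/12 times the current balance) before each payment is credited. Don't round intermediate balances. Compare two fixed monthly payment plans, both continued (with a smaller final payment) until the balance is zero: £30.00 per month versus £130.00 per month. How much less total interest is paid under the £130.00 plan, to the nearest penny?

£529.50

Monthly rate r = 23.6%/12 = 1.96667% = 0.0196667.
At £30.00/mo: n = ⌈−ln(1 − rB₀/P)/ln(1+r)⌉ = 54 payments (last £22.78); total interest = total paid − £990.00 = £622.78.
At £130.00/mo: 9 payments (last £43.28); total interest £93.28.
Interest saved = £622.78 − £93.28 = £529.50.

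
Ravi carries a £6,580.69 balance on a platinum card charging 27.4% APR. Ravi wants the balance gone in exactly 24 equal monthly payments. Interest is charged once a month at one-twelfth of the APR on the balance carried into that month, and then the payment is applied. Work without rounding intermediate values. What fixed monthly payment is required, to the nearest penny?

£359.20

Monthly rate r = 27.4%/12 = 2.28333% = 0.0228333.
Level-payment amortization: P = B₀·r / (1 − (1+r)^(−n)) = 6580.69·0.0228333 / (1 − 1.02283^(−24)).
Denominator 1 − (1+r)^(−24) = 0.418321448.
P = 150.259 / 0.418321448 ≈ 359.20.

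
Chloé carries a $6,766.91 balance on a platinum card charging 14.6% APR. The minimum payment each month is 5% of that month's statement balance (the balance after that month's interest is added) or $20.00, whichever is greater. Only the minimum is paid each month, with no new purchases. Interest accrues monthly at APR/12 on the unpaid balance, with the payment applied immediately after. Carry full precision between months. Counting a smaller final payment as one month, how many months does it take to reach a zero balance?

Monthly rate r = 14.6%/12 = 1.21667% = 0.0121667.
While 5% of the post-interest balance exceeds $20.00, each month B ← (B·(1+r))·(1 − 0.05), i.e. B shrinks by the factor (1+r)·0.95 = 0.96156.
This holds for months 1–73. Entering month 74 the balance is $386.91; 5% of the post-interest balance is now below $20.00, so the flat $20.00 minimum applies from here.
From month 74 a fixed $20.00 at rate r clears $386.91 in 23 more payments. Total: 73 + 23 = 96 months.

96 months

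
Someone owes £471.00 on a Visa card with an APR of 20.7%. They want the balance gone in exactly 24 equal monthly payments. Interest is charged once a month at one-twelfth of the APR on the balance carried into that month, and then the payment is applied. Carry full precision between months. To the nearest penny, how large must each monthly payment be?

Monthly rate r = 20.7%/12 = 1.725% = 0.01725.
Level-payment amortization: P = B₀·r / (1 − (1+r)^(−n)) = 471.00·0.01725 / (1 − 1.01725^(−24)).
Denominator 1 − (1+r)^(−24) = 0.336661453.
P = 8.12475 / 0.336661453 ≈ 24.13.

£24.13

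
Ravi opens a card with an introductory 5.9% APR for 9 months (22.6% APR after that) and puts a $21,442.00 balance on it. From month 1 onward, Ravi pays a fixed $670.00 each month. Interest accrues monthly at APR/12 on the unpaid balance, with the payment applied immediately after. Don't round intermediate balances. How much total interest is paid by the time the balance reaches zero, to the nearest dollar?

Promo months 1–9 at r₀ = 5.9%/12 = 0.00491667; months 10+ at r₁ = 22.6%/12 = 0.0188333.
After month 9: iterate B ← B·(1+r₀) − $670.00 for 9 months → $16,259.72.
Then at r₁ with $670.00/mo: n₂ = −ln(1 − r₁·B/P)/ln(1+r₁) ≈ 32.73 → 33 more payments.
Total paid = 41·$670.00 + $492.45 = $27,962.45; interest = $27,962.45 − $21,442.00 = $6,520.45.

$6,520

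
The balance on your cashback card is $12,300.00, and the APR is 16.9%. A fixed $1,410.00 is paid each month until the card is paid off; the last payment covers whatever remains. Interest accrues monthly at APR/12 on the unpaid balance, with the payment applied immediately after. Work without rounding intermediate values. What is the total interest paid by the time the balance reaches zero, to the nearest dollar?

Monthly rate r = 16.9%/12 = 1.40833% = 0.0140833.
Payoff takes n = ⌈−ln(1 − rB₀/P)/ln(1+r)⌉ = ⌈9.373⌉ = 10 payments; the last is $528.27.
Total paid = 9·$1,410.00 + $528.27 = $13,218.27.
Total interest = total paid − principal = $13,218.27 − $12,300.00 = $918.27.

$918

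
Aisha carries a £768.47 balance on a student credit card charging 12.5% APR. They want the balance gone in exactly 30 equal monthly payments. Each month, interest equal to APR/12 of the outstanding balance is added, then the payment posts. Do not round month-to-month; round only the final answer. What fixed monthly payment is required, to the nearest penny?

Monthly rate r = 12.5%/12 = 1.04167% = 0.0104167.
Level-payment amortization: P = B₀·r / (1 − (1+r)^(−n)) = 768.47·0.0104167 / (1 − 1.01042^(−30)).
Denominator 1 − (1+r)^(−30) = 0.267200839.
P = 8.0049 / 0.267200839 ≈ 29.96.

£29.96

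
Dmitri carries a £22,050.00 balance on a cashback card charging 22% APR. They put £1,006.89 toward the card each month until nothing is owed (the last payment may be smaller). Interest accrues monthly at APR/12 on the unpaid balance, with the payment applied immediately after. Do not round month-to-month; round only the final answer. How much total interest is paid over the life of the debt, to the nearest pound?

£6,401

Monthly rate r = 22%/12 = 1.83333% = 0.0183333.
Payoff takes n = ⌈−ln(1 − rB₀/P)/ln(1+r)⌉ = ⌈28.254⌉ = 29 payments; the last is £257.63.
Total paid = 28·£1,006.89 + £257.63 = £28,450.55.
Total interest = total paid − principal = £28,450.55 − £22,050.00 = £6,400.55.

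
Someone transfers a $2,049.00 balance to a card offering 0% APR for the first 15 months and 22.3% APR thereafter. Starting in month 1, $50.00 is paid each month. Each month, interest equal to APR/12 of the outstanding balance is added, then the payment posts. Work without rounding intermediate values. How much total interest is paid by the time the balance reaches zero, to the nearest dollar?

$491

Promo months 1–15 at r₀ = 0%/12 = 0; months 16+ at r₁ = 22.3%/12 = 0.0185833.
After month 15 (no interest yet): B = $2,049.00 − 15·$50.00 = $1,299.00.
Then at r₁ with $50.00/mo: n₂ = −ln(1 − r₁·B/P)/ln(1+r₁) ≈ 35.81 → 36 more payments.
Total paid = 50·$50.00 + $40.45 = $2,540.45; interest = $2,540.45 − $2,049.00 = $491.45.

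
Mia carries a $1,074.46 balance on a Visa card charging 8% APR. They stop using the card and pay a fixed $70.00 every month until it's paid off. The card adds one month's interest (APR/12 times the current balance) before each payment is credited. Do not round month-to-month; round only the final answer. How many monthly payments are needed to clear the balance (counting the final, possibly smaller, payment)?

Monthly rate r = 8%/12 = 0.666667% = 0.00666667.
Recurrence: B ← B·(1+r) − $70.00.
Month 1: interest $7.16; balance after payment $1,011.62.
Month 2: interest $6.74; balance after payment $948.37.
Closed form: n = −ln(1 − rB₀/P)/ln(1+r) = −ln(0.89767)/ln(1.00667) ≈ 16.247, so the balance reaches zero during payment 17.

17 months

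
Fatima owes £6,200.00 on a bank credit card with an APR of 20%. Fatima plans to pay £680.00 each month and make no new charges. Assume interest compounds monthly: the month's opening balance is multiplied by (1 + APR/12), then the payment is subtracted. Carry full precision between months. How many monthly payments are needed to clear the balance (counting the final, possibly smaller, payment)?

Monthly rate r = 20%/12 = 1.66667% = 0.0166667.
Recurrence: B ← B·(1+r) − £680.00.
Month 1: interest £103.33; balance after payment £5,623.33.
Month 2: interest £93.72; balance after payment £5,037.06.
Closed form: n = −ln(1 − rB₀/P)/ln(1+r) = −ln(0.84804)/ln(1.01667) ≈ 9.972, so the balance reaches zero during payment 10.

10 payments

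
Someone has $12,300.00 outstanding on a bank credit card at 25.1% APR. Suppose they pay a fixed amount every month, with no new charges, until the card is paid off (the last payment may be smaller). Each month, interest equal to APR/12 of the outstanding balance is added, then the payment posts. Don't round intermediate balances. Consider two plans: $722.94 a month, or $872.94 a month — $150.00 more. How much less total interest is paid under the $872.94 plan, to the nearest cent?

$637.68

Monthly rate r = 25.1%/12 = 2.09167% = 0.0209167.
At $722.94/mo: n = ⌈−ln(1 − rB₀/P)/ln(1+r)⌉ = 22 payments (last $180.92); total interest = total paid − $12,300.00 = $3,062.66.
At $872.94/mo: 17 payments (last $757.94); total interest $2,424.98.
Interest saved = $3,062.66 − $2,424.98 = $637.68.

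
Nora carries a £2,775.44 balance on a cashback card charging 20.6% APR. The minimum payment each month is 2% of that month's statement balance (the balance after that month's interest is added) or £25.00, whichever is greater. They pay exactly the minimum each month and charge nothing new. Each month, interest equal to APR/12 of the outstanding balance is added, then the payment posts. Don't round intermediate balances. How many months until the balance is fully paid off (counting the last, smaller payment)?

Monthly rate r = 20.6%/12 = 1.71667% = 0.0171667.
While 2% of the post-interest balance exceeds £25.00, each month B ← (B·(1+r))·(1 − 0.02), i.e. B shrinks by the factor (1+r)·0.98 = 0.99682.
This holds for months 1–257. Entering month 258 the balance is £1,225.20; 2% of the post-interest balance is now below £25.00, so the flat £25.00 minimum applies from here.
From month 258 a fixed £25.00 at rate r clears £1,225.20 in 109 more payments. Total: 257 + 109 = 366 months.

366 months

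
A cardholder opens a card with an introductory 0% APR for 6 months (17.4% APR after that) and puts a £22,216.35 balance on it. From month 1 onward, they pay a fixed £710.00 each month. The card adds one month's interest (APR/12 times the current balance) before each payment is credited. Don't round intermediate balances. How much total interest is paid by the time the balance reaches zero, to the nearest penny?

£4,575.52

Promo months 1–6 at r₀ = 0%/12 = 0; months 7+ at r₁ = 17.4%/12 = 0.0145.
After month 6 (no interest yet): B = £22,216.35 − 6·£710.00 = £17,956.35.
Then at r₁ with £710.00/mo: n₂ = −ln(1 − r₁·B/P)/ln(1+r₁) ≈ 31.73 → 32 more payments.
Total paid = 37·£710.00 + £521.87 = £26,791.87; interest = £26,791.87 − £22,216.35 = £4,575.52.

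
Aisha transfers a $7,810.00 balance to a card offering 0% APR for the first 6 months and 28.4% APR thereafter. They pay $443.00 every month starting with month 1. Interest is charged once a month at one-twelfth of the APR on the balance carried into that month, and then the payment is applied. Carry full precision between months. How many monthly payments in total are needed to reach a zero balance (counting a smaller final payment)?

Promo months 1–6 at r₀ = 0%/12 = 0; months 7+ at r₁ = 28.4%/12 = 0.0236667.
After month 6 (no interest yet): B = $7,810.00 − 6·$443.00 = $5,152.00.
Then at r₁ with $443.00/mo: n₂ = −ln(1 − r₁·B/P)/ln(1+r₁) ≈ 13.76 → 14 more payments.

20 payments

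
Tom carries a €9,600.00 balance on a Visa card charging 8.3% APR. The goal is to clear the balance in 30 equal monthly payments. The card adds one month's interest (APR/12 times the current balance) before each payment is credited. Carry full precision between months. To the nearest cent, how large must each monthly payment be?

Monthly rate r = 8.3%/12 = 0.691667% = 0.00691667.
Level-payment amortization: P = B₀·r / (1 − (1+r)^(−n)) = 9600.00·0.00691667 / (1 − 1.00692^(−30)).
Denominator 1 − (1+r)^(−30) = 0.186806091.
P = 66.4 / 0.186806091 ≈ 355.45.

€355.45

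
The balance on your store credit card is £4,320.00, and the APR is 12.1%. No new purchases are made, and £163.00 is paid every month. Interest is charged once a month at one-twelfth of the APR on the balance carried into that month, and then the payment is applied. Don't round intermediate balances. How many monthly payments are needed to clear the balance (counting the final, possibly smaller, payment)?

31 payments

Monthly rate r = 12.1%/12 = 1.00833% = 0.0100833.
Recurrence: B ← B·(1+r) − £163.00.
Month 1: interest £43.56; balance after payment £4,200.56.
Month 2: interest £42.36; balance after payment £4,079.92.
Closed form: n = −ln(1 − rB₀/P)/ln(1+r) = −ln(0.73276)/ln(1.01008) ≈ 30.992, so the balance reaches zero during payment 31.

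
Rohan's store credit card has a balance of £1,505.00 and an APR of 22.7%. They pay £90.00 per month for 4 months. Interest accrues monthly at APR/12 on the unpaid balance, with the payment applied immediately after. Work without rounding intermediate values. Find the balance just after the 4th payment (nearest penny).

Monthly rate r = 22.7%/12 = 1.89167% = 0.0189167.
Each month: B ← B·(1+r) − £90.00.
Month 1: interest £28.47; balance after payment £1,443.47.
Month 2: interest £27.31; balance after payment £1,380.78.
Month 3: interest £26.12; balance after payment £1,316.89.
Month 4: interest £24.91; balance after payment £1,251.81.

£1,251.81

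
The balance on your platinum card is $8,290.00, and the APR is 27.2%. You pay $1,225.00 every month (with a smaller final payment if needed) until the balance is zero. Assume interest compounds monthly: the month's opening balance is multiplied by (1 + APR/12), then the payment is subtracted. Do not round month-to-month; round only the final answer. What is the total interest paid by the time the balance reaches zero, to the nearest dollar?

Monthly rate r = 27.2%/12 = 2.26667% = 0.0226667.
Payoff takes n = ⌈−ln(1 − rB₀/P)/ln(1+r)⌉ = ⌈7.429⌉ = 8 payments; the last is $529.35.
Total paid = 7·$1,225.00 + $529.35 = $9,104.35.
Total interest = total paid − principal = $9,104.35 − $8,290.00 = $814.35.

$814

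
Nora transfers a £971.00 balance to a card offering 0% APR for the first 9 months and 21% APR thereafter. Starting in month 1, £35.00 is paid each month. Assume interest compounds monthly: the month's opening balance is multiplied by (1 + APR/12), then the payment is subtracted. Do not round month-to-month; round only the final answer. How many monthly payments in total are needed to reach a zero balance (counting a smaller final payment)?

Promo months 1–9 at r₀ = 0%/12 = 0; months 10+ at r₁ = 21%/12 = 0.0175.
After month 9 (no interest yet): B = £971.00 − 9·£35.00 = £656.00.
Then at r₁ with £35.00/mo: n₂ = −ln(1 − r₁·B/P)/ln(1+r₁) ≈ 22.91 → 23 more payments.

32 months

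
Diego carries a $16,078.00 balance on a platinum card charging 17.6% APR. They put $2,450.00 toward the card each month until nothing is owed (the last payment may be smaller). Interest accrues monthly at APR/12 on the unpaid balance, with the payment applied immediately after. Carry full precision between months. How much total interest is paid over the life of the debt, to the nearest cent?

$951.79

Monthly rate r = 17.6%/12 = 1.46667% = 0.0146667.
Payoff takes n = ⌈−ln(1 − rB₀/P)/ln(1+r)⌉ = ⌈6.951⌉ = 7 payments; the last is $2,329.79.
Total paid = 6·$2,450.00 + $2,329.79 = $17,029.79.
Total interest = total paid − principal = $17,029.79 − $16,078.00 = $951.79.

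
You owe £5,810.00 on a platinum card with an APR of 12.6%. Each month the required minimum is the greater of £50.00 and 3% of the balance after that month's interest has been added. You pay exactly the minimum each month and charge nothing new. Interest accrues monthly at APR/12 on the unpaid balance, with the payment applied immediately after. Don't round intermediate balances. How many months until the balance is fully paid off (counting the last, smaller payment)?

Monthly rate r = 12.6%/12 = 1.05% = 0.0105.
While 3% of the post-interest balance exceeds £50.00, each month B ← (B·(1+r))·(1 − 0.03), i.e. B shrinks by the factor (1+r)·0.97 = 0.98018.
This holds for months 1–63. Entering month 64 the balance is £1,646.58; 3% of the post-interest balance is now below £50.00, so the flat £50.00 minimum applies from here.
From month 64 a fixed £50.00 at rate r clears £1,646.58 in 41 more payments. Total: 63 + 41 = 104 months.

104 months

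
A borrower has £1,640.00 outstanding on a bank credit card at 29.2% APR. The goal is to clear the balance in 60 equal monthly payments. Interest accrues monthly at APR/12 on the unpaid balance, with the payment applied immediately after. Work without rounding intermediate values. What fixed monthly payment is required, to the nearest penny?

£52.26

Monthly rate r = 29.2%/12 = 2.43333% = 0.0243333.
Level-payment amortization: P = B₀·r / (1 − (1+r)^(−n)) = 1640.00·0.0243333 / (1 − 1.02433^(−60)).
Denominator 1 − (1+r)^(−60) = 0.763668469.
P = 39.9067 / 0.763668469 ≈ 52.26.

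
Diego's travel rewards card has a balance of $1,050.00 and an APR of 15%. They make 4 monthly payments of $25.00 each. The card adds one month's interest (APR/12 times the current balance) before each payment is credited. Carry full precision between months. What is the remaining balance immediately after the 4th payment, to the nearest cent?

$1,001.60

Monthly rate r = 15%/12 = 1.25% = 0.0125.
Each month: B ← B·(1+r) − $25.00.
Month 1: interest $13.12; balance after payment $1,038.12.
Month 2: interest $12.98; balance after payment $1,026.10.
Month 3: interest $12.83; balance after payment $1,013.93.
Month 4: interest $12.67; balance after payment $1,001.60.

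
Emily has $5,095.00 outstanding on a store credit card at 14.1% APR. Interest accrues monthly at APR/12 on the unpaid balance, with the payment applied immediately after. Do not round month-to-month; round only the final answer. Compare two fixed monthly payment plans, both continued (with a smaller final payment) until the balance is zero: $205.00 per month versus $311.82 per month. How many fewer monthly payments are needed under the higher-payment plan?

11 fewer payments

Monthly rate r = 14.1%/12 = 1.175% = 0.01175.
At $205.00/mo: n = ⌈−ln(1 − rB₀/P)/ln(1+r)⌉ = 30 payments (last $115.95); total interest = total paid − $5,095.00 = $965.95.
At $311.82/mo: 19 payments (last $78.11); total interest $595.87.
Payments saved = 30 − 19 = 11.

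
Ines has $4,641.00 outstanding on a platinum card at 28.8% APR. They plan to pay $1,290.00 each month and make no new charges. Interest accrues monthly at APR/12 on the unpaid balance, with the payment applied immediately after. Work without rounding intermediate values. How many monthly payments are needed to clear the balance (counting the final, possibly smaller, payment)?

4 payments

Monthly rate r = 28.8%/12 = 2.4% = 0.024.
Recurrence: B ← B·(1+r) − $1,290.00.
Month 1: interest $111.38; balance after payment $3,462.38.
Month 2: interest $83.10; balance after payment $2,255.48.
Month 3: interest $54.13; balance after payment $1,019.61.
Month 4: interest $24.47; balance after payment $0.00.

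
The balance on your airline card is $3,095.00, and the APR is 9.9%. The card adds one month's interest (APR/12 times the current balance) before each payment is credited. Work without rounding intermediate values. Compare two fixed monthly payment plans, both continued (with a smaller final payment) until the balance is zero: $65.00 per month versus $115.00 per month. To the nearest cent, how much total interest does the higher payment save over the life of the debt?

Monthly rate r = 9.9%/12 = 0.825% = 0.00825.
At $65.00/mo: n = ⌈−ln(1 − rB₀/P)/ln(1+r)⌉ = 61 payments (last $47.30); total interest = total paid − $3,095.00 = $852.30.
At $115.00/mo: 31 payments (last $64.31); total interest $419.31.
Interest saved = $852.30 − $419.31 = $432.99.

$432.99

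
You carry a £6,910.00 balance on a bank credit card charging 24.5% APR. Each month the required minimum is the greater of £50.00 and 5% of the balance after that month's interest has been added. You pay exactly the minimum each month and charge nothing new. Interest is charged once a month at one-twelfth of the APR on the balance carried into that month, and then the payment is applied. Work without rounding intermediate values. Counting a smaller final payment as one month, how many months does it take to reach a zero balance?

89 months

Monthly rate r = 24.5%/12 = 2.04167% = 0.0204167.
While 5% of the post-interest balance exceeds £50.00, each month B ← (B·(1+r))·(1 − 0.05), i.e. B shrinks by the factor (1+r)·0.95 = 0.9694.
This holds for months 1–63. Entering month 64 the balance is £975.10; 5% of the post-interest balance is now below £50.00, so the flat £50.00 minimum applies from here.
From month 64 a fixed £50.00 at rate r clears £975.10 in 26 more payments. Total: 63 + 26 = 89 months.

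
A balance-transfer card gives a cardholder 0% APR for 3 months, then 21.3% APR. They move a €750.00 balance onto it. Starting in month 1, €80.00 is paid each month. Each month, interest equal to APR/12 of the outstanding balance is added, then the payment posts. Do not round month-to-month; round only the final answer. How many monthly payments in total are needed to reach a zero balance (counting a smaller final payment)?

Promo months 1–3 at r₀ = 0%/12 = 0; months 4+ at r₁ = 21.3%/12 = 0.01775.
After month 3 (no interest yet): B = €750.00 − 3·€80.00 = €510.00.
Then at r₁ with €80.00/mo: n₂ = −ln(1 − r₁·B/P)/ln(1+r₁) ≈ 6.83 → 7 more payments.

10 months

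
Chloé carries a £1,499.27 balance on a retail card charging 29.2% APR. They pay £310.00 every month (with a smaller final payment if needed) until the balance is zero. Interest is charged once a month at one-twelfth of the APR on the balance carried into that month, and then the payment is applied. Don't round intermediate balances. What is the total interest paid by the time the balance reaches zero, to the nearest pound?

£116

Monthly rate r = 29.2%/12 = 2.43333% = 0.0243333.
Payoff takes n = ⌈−ln(1 − rB₀/P)/ln(1+r)⌉ = ⌈5.208⌉ = 6 payments; the last is £65.03.
Total paid = 5·£310.00 + £65.03 = £1,615.03.
Total interest = total paid − principal = £1,615.03 − £1,499.27 = £115.76.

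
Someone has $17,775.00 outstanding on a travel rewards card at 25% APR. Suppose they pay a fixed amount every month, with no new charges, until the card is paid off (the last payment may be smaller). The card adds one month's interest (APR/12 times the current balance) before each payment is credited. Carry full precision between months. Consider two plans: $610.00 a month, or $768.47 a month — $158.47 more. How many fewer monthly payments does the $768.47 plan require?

14 fewer payments

Monthly rate r = 25%/12 = 2.08333% = 0.0208333.
At $610.00/mo: n = ⌈−ln(1 − rB₀/P)/ln(1+r)⌉ = 46 payments (last $186.38); total interest = total paid − $17,775.00 = $9,861.38.
At $768.47/mo: 32 payments (last $684.89); total interest $6,732.46.
Payments saved = 46 − 32 = 14.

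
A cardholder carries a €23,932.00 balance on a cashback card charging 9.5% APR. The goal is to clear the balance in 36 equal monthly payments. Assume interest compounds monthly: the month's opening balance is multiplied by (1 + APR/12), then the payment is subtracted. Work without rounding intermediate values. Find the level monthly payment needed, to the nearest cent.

Monthly rate r = 9.5%/12 = 0.791667% = 0.00791667.
Level-payment amortization: P = B₀·r / (1 − (1+r)^(−n)) = 23932.00·0.00791667 / (1 − 1.00792^(−36)).
Denominator 1 − (1+r)^(−36) = 0.247141357.
P = 189.462 / 0.247141357 ≈ 766.61.

€766.61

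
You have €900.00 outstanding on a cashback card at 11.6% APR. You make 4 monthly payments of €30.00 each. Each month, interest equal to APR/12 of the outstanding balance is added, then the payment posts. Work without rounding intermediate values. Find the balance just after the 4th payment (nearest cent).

Monthly rate r = 11.6%/12 = 0.966667% = 0.00966667.
Each month: B ← B·(1+r) − €30.00.
Month 1: interest €8.70; balance after payment €878.70.
Month 2: interest €8.49; balance after payment €857.19.
Month 3: interest €8.29; balance after payment €835.48.
Month 4: interest €8.08; balance after payment €813.56.

€813.56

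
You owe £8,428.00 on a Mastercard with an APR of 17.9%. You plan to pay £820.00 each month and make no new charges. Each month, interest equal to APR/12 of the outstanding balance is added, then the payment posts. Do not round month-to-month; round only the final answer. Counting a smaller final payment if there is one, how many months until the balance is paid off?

Monthly rate r = 17.9%/12 = 1.49167% = 0.0149167.
Recurrence: B ← B·(1+r) − £820.00.
Month 1: interest £125.72; balance after payment £7,733.72.
Month 2: interest £115.36; balance after payment £7,029.08.
Closed form: n = −ln(1 − rB₀/P)/ln(1+r) = −ln(0.84669)/ln(1.01492) ≈ 11.240, so the balance reaches zero during payment 12.

12 payments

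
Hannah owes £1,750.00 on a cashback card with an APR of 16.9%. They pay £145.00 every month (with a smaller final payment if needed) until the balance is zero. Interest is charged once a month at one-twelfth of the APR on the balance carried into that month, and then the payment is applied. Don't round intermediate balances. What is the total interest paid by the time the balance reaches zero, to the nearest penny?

£181.76

Monthly rate r = 16.9%/12 = 1.40833% = 0.0140833.
Payoff takes n = ⌈−ln(1 − rB₀/P)/ln(1+r)⌉ = ⌈13.321⌉ = 14 payments; the last is £46.76.
Total paid = 13·£145.00 + £46.76 = £1,931.76.
Total interest = total paid − principal = £1,931.76 − £1,750.00 = £181.76.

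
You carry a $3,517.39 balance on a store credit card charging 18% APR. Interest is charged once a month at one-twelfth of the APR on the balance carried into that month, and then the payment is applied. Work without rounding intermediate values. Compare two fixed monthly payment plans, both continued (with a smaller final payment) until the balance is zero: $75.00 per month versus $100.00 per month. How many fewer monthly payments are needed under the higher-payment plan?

31 fewer payments

Monthly rate r = 18%/12 = 1.5% = 0.015.
At $75.00/mo: n = ⌈−ln(1 − rB₀/P)/ln(1+r)⌉ = 82 payments (last $48.77); total interest = total paid − $3,517.39 = $2,606.38.
At $100.00/mo: 51 payments (last $37.23); total interest $1,519.84.
Payments saved = 82 − 51 = 31.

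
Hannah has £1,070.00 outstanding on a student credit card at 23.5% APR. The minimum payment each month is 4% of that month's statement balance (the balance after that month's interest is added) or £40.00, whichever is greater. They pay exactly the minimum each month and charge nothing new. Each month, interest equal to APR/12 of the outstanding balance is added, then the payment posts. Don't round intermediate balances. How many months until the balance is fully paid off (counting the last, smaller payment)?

38 months

Monthly rate r = 23.5%/12 = 1.95833% = 0.0195833.
While 4% of the post-interest balance exceeds £40.00, each month B ← (B·(1+r))·(1 − 0.04), i.e. B shrinks by the factor (1+r)·0.96 = 0.9788.
This holds for months 1–5. Entering month 6 the balance is £961.29; 4% of the post-interest balance is now below £40.00, so the flat £40.00 minimum applies from here.
From month 6 a fixed £40.00 at rate r clears £961.29 in 33 more payments. Total: 5 + 33 = 38 months.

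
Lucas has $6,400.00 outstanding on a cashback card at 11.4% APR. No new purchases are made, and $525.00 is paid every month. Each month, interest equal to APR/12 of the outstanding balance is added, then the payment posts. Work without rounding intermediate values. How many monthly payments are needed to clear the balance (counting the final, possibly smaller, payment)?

14 payments

Monthly rate r = 11.4%/12 = 0.95% = 0.0095.
Recurrence: B ← B·(1+r) − $525.00.
Month 1: interest $60.80; balance after payment $5,935.80.
Month 2: interest $56.39; balance after payment $5,467.19.
Closed form: n = −ln(1 − rB₀/P)/ln(1+r) = −ln(0.88419)/ln(1.0095) ≈ 13.018, so the balance reaches zero during payment 14.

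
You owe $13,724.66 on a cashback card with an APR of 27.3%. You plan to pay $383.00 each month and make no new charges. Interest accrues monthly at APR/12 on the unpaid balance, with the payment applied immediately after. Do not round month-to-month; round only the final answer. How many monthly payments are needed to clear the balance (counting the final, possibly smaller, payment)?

Monthly rate r = 27.3%/12 = 2.275% = 0.02275.
Recurrence: B ← B·(1+r) − $383.00.
Month 1: interest $312.24; balance after payment $13,653.90.
Month 2: interest $310.63; balance after payment $13,581.52.
Closed form: n = −ln(1 − rB₀/P)/ln(1+r) = −ln(0.18476)/ln(1.02275) ≈ 75.069, so the balance reaches zero during payment 76.

76 payments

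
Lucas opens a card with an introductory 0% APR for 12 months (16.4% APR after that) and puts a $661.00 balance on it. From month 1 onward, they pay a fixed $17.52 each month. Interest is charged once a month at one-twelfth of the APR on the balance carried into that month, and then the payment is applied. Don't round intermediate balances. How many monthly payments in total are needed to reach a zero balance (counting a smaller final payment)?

44 payments

Promo months 1–12 at r₀ = 0%/12 = 0; months 13+ at r₁ = 16.4%/12 = 0.0136667.
After month 12 (no interest yet): B = $661.00 − 12·$17.52 = $450.76.
Then at r₁ with $17.52/mo: n₂ = −ln(1 − r₁·B/P)/ln(1+r₁) ≈ 31.92 → 32 more payments.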